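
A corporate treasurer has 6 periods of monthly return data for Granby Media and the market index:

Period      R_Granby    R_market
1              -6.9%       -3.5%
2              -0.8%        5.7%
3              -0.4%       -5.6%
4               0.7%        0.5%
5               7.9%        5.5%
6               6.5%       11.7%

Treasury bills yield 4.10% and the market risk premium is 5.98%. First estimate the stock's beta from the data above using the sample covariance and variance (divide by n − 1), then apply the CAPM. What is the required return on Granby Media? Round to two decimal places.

Mean R_i = (-6.9 − 0.8 − 0.4 + 0.7 + 7.9 + 6.5) / 6 = 1.1667%
Mean R_m = (-3.5 + 5.7 − 5.6 + 0.5 + 5.5 + 11.7) / 6 = 2.3833%
Σ(R_i − R̄_i)(R_m − R̄_m) = 124.9967  ⇒  Cov = 124.9967 / 5 = 24.9993
Σ(R_m − R̄_m)² = 209.4083  ⇒  Var(R_m) = 209.4083 / 5 = 41.8817
β = Cov / Var(R_m) = 24.9993 / 41.8817 = 0.5969
E(R) = R_f + β × MRP = 4.10% + 0.5969 × 5.98% = 7.67%

7.67%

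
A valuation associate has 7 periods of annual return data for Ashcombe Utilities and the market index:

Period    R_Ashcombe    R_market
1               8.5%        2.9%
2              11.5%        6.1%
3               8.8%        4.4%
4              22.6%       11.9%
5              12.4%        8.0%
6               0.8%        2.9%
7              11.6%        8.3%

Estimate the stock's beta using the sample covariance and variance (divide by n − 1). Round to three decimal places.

Mean R_i = (8.5 + 11.5 + 8.8 + 22.6 + 12.4 + 0.8 + 11.6) / 7 = 10.8857%
Mean R_m = (2.9 + 6.1 + 4.4 + 11.9 + 8.0 + 2.9 + 8.3) / 7 = 6.3571%
Σ(R_i − R̄_i)(R_m − R̄_m) = 115.8457  ⇒  Cov = 115.8457 / 6 = 19.3076
Σ(R_m − R̄_m)² = 64.9971  ⇒  Var(R_m) = 64.9971 / 6 = 10.8329
β = Cov / Var(R_m) = 19.3076 / 10.8329 = 1.7823

1.782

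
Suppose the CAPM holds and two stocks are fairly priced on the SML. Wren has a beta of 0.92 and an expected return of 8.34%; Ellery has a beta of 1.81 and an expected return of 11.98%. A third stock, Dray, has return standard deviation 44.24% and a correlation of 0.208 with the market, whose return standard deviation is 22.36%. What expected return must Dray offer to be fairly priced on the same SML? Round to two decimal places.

6.26%

MRP = (11.98% − 8.34%) / (1.81 − 0.92) = 4.0899%
R_f = 8.34% − 0.92 × 4.0899% = 4.5773%
β_Dray = ρ·σ_i/σ_m = 0.208 × 44.24 / 22.36 = 0.4115
E(R_Dray) = R_f + β × MRP = 4.5773% + 0.4115 × 4.0899% = 6.26%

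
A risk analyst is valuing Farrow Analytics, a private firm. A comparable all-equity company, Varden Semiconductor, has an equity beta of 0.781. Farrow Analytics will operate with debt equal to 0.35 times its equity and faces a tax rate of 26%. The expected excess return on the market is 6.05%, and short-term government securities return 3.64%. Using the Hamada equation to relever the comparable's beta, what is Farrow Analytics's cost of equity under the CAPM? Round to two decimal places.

9.59%

β_L = β_U × [1 + (1 − t)(D/E)] = 0.781 × [1 + (1 − 0.26) × 0.35]
    = 0.781 × [1 + 0.74 × 0.35] = 0.781 × 1.2590 = 0.9833
E(R) = R_f + β_L × MRP = 3.64% + 0.9833 × 6.05% = 9.59%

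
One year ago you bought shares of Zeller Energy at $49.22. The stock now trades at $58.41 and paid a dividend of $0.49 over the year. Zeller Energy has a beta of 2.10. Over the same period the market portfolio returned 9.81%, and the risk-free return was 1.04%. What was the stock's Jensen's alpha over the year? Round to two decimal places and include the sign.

Realised HPR = (P1 + D1 − P0) / P0 = (58.41 + 0.49 − 49.22) / 49.22 = 9.68 / 49.22 = 19.6668%
MRP = 9.81% − 1.04% = 8.77%
CAPM required = R_f + β·MRP = 1.04% + 2.10 × 8.77% = 19.4570%
α = realised − required = 19.6668% − 19.4570% = +0.21%

+0.21%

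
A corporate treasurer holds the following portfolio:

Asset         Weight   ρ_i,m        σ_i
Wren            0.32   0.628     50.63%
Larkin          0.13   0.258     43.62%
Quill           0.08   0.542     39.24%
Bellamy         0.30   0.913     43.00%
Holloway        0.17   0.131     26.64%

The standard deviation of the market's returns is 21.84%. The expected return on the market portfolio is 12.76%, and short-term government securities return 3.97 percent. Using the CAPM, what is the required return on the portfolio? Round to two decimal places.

14.32%

β_Wren = 0.628 × 50.63% / 21.84% = 1.4558
β_Larkin = 0.258 × 43.62% / 21.84% = 0.5153
β_Quill = 0.542 × 39.24% / 21.84% = 0.9738
β_Bellamy = 0.913 × 43.00% / 21.84% = 1.7976
β_Holloway = 0.131 × 26.64% / 21.84% = 0.1598
β_P = Σ w_i β_i = 0.32×1.4558 + 0.13×0.5153 + 0.08×0.9738 + 0.30×1.7976 + 0.17×0.1598 = 1.1772
MRP = 12.76% − 3.97% = 8.79%
E(R_P) = R_f + β_P × MRP = 3.97% + 1.1772 × 8.79% = 14.32%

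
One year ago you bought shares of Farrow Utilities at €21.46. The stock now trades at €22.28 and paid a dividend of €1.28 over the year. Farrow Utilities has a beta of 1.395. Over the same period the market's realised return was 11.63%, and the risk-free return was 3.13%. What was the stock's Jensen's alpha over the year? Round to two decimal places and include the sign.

-5.20%

Realised HPR = (P1 + D1 − P0) / P0 = (22.28 + 1.28 − 21.46) / 21.46 = 2.10 / 21.46 = 9.7856%
MRP = 11.63% − 3.13% = 8.50%
CAPM required = R_f + β·MRP = 3.13% + 1.395 × 8.50% = 14.98750%
α = realised − required = 9.7856% − 14.98750% = -5.20%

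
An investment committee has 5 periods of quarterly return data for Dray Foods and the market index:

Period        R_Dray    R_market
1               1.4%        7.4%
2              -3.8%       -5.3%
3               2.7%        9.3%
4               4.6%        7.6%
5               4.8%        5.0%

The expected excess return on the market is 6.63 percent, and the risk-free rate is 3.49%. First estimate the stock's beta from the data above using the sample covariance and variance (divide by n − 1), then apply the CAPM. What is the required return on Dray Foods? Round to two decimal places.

6.78%

Mean R_i = (1.4 − 3.8 + 2.7 + 4.6 + 4.8) / 5 = 1.9400%
Mean R_m = (7.4 − 5.3 + 9.3 + 7.6 + 5.0) / 5 = 4.8000%
Σ(R_i − R̄_i)(R_m − R̄_m) = 68.0100  ⇒  Cov = 68.0100 / 4 = 17.0025
Σ(R_m − R̄_m)² = 136.9000  ⇒  Var(R_m) = 136.9000 / 4 = 34.2250
β = Cov / Var(R_m) = 17.0025 / 34.2250 = 0.4968
E(R) = R_f + β × MRP = 3.49% + 0.4968 × 6.63% = 6.78%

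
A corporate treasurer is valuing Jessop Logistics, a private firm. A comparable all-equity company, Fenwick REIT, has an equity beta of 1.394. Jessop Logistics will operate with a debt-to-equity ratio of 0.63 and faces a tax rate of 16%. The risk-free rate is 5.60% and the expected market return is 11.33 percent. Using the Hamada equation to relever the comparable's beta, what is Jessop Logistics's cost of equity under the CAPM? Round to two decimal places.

β_L = β_U × [1 + (1 − t)(D/E)] = 1.394 × [1 + (1 − 0.16) × 0.63]
    = 1.394 × [1 + 0.84 × 0.63] = 1.394 × 1.5292 = 2.1317
MRP = 11.33% − 5.60% = 5.73%
E(R) = R_f + β_L × MRP = 5.60% + 2.1317 × 5.73% = 17.81%

17.81%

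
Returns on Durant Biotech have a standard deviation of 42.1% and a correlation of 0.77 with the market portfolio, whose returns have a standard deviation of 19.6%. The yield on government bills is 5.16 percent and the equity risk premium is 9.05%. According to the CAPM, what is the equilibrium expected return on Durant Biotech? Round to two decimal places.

20.13%

β = ρ × σ_i / σ_m = 0.77 × 42.1% / 19.6% = 1.6539
E(R) = 5.16% + 1.6539 × 9.05% = 20.13%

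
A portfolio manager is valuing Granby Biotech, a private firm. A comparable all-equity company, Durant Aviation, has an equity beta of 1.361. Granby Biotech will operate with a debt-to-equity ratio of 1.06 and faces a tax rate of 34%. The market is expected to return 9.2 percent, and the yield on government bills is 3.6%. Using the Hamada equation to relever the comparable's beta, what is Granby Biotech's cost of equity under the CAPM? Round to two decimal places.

β_L = β_U × [1 + (1 − t)(D/E)] = 1.361 × [1 + (1 − 0.34) × 1.06]
    = 1.361 × [1 + 0.66 × 1.06] = 1.361 × 1.6996 = 2.3132
MRP = 9.2% − 3.6% = 5.60%
E(R) = R_f + β_L × MRP = 3.6% + 2.3132 × 5.6% = 16.55%

16.55%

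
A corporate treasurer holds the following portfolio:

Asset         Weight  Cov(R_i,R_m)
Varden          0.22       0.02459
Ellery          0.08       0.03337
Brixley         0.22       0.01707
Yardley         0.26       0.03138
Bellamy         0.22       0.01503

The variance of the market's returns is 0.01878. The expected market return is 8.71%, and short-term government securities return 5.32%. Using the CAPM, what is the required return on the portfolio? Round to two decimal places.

9.53%

β_Varden = 0.02459 / 0.01878 = 1.3094
β_Ellery = 0.03337 / 0.01878 = 1.7769
β_Brixley = 0.01707 / 0.01878 = 0.9089
β_Yardley = 0.03138 / 0.01878 = 1.6709
β_Bellamy = 0.01503 / 0.01878 = 0.8003
β_P = Σ w_i β_i = 0.22×1.3094 + 0.08×1.7769 + 0.22×0.9089 + 0.26×1.6709 + 0.22×0.8003 = 1.2407
MRP = 8.71% − 5.32% = 3.39%
E(R_P) = R_f + β_P × MRP = 5.32% + 1.2407 × 3.39% = 9.53%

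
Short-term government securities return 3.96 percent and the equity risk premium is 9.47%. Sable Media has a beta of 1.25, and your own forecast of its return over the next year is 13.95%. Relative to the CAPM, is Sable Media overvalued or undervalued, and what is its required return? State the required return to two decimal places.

Required return = R_f + β·MRP = 3.96% + 1.25 × 9.47% = 15.80%
Forecast 13.95% < required 15.80% → the stock plots below the SML → overvalued.

Overvalued; required return 15.80%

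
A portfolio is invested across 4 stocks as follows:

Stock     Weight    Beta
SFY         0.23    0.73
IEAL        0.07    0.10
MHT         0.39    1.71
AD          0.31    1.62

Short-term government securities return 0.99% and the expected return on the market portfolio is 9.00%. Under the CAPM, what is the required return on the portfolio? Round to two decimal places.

β_P = Σ w_i β_i = 0.23×0.73 + 0.07×0.10 + 0.39×1.71 + 0.31×1.62 = 1.3440
MRP = 9.00% − 0.99% = 8.01%
E(R_P) = R_f + β_P × MRP = 0.99% + 1.3440 × 8.01% = 11.76%

11.76%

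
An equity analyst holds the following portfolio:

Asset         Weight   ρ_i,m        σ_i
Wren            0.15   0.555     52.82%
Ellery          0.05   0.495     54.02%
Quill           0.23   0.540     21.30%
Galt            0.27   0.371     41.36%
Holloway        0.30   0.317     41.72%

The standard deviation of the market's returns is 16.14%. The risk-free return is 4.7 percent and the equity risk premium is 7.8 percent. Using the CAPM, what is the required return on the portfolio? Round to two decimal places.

β_Wren = 0.555 × 52.82% / 16.14% = 1.8163
β_Ellery = 0.495 × 54.02% / 16.14% = 1.6567
β_Quill = 0.540 × 21.30% / 16.14% = 0.7126
β_Galt = 0.371 × 41.36% / 16.14% = 0.9507
β_Holloway = 0.317 × 41.72% / 16.14% = 0.8194
β_P = Σ w_i β_i = 0.15×1.8163 + 0.05×1.6567 + 0.23×0.7126 + 0.27×0.9507 + 0.30×0.8194 = 1.0217
E(R_P) = R_f + β_P × MRP = 4.7% + 1.0217 × 7.8% = 12.67%

12.67%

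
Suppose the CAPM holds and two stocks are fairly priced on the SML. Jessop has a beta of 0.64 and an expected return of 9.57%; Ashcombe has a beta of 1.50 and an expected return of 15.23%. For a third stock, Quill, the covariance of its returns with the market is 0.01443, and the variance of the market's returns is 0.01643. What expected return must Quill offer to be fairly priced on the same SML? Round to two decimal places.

11.14%

MRP = (15.23% − 9.57%) / (1.50 − 0.64) = 6.5814%
R_f = 9.57% − 0.64 × 6.5814% = 5.3579%
β_Quill = Cov / Var(R_m) = 0.01443 / 0.01643 = 0.8783
E(R_Quill) = R_f + β × MRP = 5.3579% + 0.8783 × 6.5814% = 11.14%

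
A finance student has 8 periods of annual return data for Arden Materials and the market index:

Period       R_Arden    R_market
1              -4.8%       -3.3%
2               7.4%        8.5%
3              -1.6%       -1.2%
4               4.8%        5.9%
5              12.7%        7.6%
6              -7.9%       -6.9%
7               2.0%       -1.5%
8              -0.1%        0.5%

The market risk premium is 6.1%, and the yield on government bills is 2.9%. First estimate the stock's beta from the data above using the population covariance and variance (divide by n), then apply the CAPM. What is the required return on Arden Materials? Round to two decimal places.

Mean R_i = (-4.8 + 7.4 − 1.6 + 4.8 + 12.7 − 7.9 + 2.0 − 0.1) / 8 = 1.5625%
Mean R_m = (-3.3 + 8.5 − 1.2 + 5.9 + 7.6 − 6.9 − 1.5 + 0.5) / 8 = 1.2000%
Σ(R_i − R̄_i)(R_m − R̄_m) = 241.9600  ⇒  Cov = 241.9600 / 8 = 30.2450
Σ(R_m − R̄_m)² = 215.7400  ⇒  Var(R_m) = 215.7400 / 8 = 26.9675
β = Cov / Var(R_m) = 30.2450 / 26.9675 = 1.1215
E(R) = R_f + β × MRP = 2.9% + 1.1215 × 6.1% = 9.74%

9.74%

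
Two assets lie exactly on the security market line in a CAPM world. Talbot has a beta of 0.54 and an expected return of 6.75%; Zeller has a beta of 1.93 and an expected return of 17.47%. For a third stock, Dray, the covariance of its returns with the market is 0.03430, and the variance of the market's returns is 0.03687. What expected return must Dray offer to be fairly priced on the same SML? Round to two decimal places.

9.76%

MRP = (17.47% − 6.75%) / (1.93 − 0.54) = 7.7122%
R_f = 6.75% − 0.54 × 7.7122% = 2.5854%
β_Dray = Cov / Var(R_m) = 0.03430 / 0.03687 = 0.9303
E(R_Dray) = R_f + β × MRP = 2.5854% + 0.9303 × 7.7122% = 9.76%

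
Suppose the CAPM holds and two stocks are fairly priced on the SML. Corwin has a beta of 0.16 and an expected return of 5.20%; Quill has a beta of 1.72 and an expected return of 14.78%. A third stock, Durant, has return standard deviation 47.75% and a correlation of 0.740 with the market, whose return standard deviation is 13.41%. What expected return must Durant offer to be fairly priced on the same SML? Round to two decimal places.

20.40%

MRP = (14.78% − 5.20%) / (1.72 − 0.16) = 6.1410%
R_f = 5.20% − 0.16 × 6.1410% = 4.2174%
β_Durant = ρ·σ_i/σ_m = 0.740 × 47.75 / 13.41 = 2.6350
E(R_Durant) = R_f + β × MRP = 4.2174% + 2.6350 × 6.1410% = 20.40%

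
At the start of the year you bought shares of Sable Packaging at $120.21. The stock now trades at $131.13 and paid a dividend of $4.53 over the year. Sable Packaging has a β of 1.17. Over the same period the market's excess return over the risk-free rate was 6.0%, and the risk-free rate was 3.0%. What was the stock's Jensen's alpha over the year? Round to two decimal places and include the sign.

Realised HPR = (P1 + D1 − P0) / P0 = (131.13 + 4.53 − 120.21) / 120.21 = 15.45 / 120.21 = 12.8525%
CAPM required = R_f + β·MRP = 3.0% + 1.17 × 6.0% = 10.0200%
α = realised − required = 12.8525% − 10.0200% = +2.83%

+2.83%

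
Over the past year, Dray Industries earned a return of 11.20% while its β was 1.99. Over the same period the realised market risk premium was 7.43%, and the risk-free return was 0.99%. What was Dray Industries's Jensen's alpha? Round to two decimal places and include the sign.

CAPM benchmark = R_f + β(R_m − R_f) = 0.99% + 1.99 × 7.43% = 15.7757%
α = actual − benchmark = 11.20% − 15.7757% = -4.58%

-4.58%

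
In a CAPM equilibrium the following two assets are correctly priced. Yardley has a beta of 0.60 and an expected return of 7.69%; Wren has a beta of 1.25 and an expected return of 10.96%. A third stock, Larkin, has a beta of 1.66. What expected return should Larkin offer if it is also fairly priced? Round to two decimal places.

13.02%

MRP (SML slope) = (10.96% − 7.69%) / (1.25 − 0.60) = 3.27% / 0.65 = 5.0308%
R_f (intercept) = 7.69% − 0.60 × 5.0308% = 4.6715%
E(R_Larkin) = R_f + β × MRP = 4.6715% + 1.66 × 5.0308% = 13.02%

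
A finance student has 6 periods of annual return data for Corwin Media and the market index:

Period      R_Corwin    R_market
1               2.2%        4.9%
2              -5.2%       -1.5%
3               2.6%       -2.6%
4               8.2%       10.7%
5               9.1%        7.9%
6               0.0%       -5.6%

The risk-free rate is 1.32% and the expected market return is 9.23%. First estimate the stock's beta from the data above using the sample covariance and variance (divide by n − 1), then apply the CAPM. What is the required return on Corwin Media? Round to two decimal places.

Mean R_i = (2.2 − 5.2 + 2.6 + 8.2 + 9.1 + 0.0) / 6 = 2.8167%
Mean R_m = (4.9 − 1.5 − 2.6 + 10.7 + 7.9 − 5.6) / 6 = 2.3000%
Σ(R_i − R̄_i)(R_m − R̄_m) = 132.5800  ⇒  Cov = 132.5800 / 5 = 26.5160
Σ(R_m − R̄_m)² = 209.5400  ⇒  Var(R_m) = 209.5400 / 5 = 41.9080
β = Cov / Var(R_m) = 26.5160 / 41.9080 = 0.6327
MRP = 9.23% − 1.32% = 7.91%
E(R) = R_f + β × MRP = 1.32% + 0.6327 × 7.91% = 6.32%

6.32%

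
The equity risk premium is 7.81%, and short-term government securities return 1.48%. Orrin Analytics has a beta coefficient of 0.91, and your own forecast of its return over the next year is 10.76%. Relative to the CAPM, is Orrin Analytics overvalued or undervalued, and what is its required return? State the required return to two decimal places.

Required return = R_f + β·MRP = 1.48% + 0.91 × 7.81% = 8.59%
Forecast 10.76% > required 8.59% → the stock plots above the SML → undervalued.

Undervalued; required return 8.59%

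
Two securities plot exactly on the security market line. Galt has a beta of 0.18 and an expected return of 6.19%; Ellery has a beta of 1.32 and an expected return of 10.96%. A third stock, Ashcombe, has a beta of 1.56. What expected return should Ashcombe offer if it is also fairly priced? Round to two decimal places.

MRP (SML slope) = (10.96% − 6.19%) / (1.32 − 0.18) = 4.77% / 1.14 = 4.1842%
R_f (intercept) = 6.19% − 0.18 × 4.1842% = 5.4368%
E(R_Ashcombe) = R_f + β × MRP = 5.4368% + 1.56 × 4.1842% = 11.96%

11.96%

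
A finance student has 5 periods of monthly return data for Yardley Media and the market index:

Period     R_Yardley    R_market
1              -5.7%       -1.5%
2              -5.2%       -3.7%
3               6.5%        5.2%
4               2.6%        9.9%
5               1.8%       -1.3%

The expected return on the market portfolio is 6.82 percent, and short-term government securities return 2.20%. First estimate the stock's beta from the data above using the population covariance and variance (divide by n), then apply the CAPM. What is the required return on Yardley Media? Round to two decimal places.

Mean R_i = (-5.7 − 5.2 + 6.5 + 2.6 + 1.8) / 5 = 0.0000%
Mean R_m = (-1.5 − 3.7 + 5.2 + 9.9 − 1.3) / 5 = 1.7200%
Σ(R_i − R̄_i)(R_m − R̄_m) = 84.9900  ⇒  Cov = 84.9900 / 5 = 16.9980
Σ(R_m − R̄_m)² = 127.8880  ⇒  Var(R_m) = 127.8880 / 5 = 25.5776
β = Cov / Var(R_m) = 16.9980 / 25.5776 = 0.6646
MRP = 6.82% − 2.20% = 4.62%
E(R) = R_f + β × MRP = 2.20% + 0.6646 × 4.62% = 5.27%

5.27%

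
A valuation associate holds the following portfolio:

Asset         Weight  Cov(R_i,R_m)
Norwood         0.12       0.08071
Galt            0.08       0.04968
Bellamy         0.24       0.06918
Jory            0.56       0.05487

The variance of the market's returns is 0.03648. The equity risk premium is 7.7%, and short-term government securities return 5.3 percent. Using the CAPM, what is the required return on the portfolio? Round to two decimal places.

18.17%

β_Norwood = 0.08071 / 0.03648 = 2.2124
β_Galt = 0.04968 / 0.03648 = 1.3618
β_Bellamy = 0.06918 / 0.03648 = 1.8964
β_Jory = 0.05487 / 0.03648 = 1.5041
β_P = Σ w_i β_i = 0.12×2.2124 + 0.08×1.3618 + 0.24×1.8964 + 0.56×1.5041 = 1.6719
E(R_P) = R_f + β_P × MRP = 5.3% + 1.6719 × 7.7% = 18.17%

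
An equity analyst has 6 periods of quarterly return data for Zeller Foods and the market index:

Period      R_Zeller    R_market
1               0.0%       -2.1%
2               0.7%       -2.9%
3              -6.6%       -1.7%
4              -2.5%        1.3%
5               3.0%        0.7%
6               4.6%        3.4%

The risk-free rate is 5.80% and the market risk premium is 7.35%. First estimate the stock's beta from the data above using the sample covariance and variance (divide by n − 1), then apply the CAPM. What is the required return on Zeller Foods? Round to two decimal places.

11.72%

Mean R_i = (0.0 + 0.7 − 6.6 − 2.5 + 3.0 + 4.6) / 6 = -0.1333%
Mean R_m = (-2.1 − 2.9 − 1.7 + 1.3 + 0.7 + 3.4) / 6 = -0.2167%
Σ(R_i − R̄_i)(R_m − R̄_m) = 23.5067  ⇒  Cov = 23.5067 / 5 = 4.7013
Σ(R_m − R̄_m)² = 29.1683  ⇒  Var(R_m) = 29.1683 / 5 = 5.8337
β = Cov / Var(R_m) = 4.7013 / 5.8337 = 0.8059
E(R) = R_f + β × MRP = 5.80% + 0.8059 × 7.35% = 11.72%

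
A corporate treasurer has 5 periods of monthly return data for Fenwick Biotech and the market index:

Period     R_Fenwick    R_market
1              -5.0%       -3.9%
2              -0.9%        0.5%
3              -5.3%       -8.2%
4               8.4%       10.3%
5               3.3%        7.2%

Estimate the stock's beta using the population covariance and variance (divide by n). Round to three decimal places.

Mean R_i = (-5.0 − 0.9 − 5.3 + 8.4 + 3.3) / 5 = 0.1000%
Mean R_m = (-3.9 + 0.5 − 8.2 + 10.3 + 7.2) / 5 = 1.1800%
Σ(R_i − R̄_i)(R_m − R̄_m) = 172.2000  ⇒  Cov = 172.2000 / 5 = 34.4400
Σ(R_m − R̄_m)² = 233.6680  ⇒  Var(R_m) = 233.6680 / 5 = 46.7336
β = Cov / Var(R_m) = 34.4400 / 46.7336 = 0.7369

0.737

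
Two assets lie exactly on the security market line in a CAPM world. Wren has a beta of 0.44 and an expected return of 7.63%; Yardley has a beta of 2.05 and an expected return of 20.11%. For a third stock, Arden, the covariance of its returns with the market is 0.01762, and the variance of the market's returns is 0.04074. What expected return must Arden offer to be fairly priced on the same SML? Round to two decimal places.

MRP = (20.11% − 7.63%) / (2.05 − 0.44) = 7.7516%
R_f = 7.63% − 0.44 × 7.7516% = 4.2193%
β_Arden = Cov / Var(R_m) = 0.01762 / 0.04074 = 0.4325
E(R_Arden) = R_f + β × MRP = 4.2193% + 0.4325 × 7.7516% = 7.57%

7.57%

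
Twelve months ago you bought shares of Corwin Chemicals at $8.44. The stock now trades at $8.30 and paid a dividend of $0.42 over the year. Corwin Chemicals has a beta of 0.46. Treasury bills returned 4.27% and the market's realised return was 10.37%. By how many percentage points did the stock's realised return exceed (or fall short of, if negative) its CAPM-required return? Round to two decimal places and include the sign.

Realised HPR = (P1 + D1 − P0) / P0 = (8.30 + 0.42 − 8.44) / 8.44 = 0.28 / 8.44 = 3.3175%
MRP = 10.37% − 4.27% = 6.10%
CAPM required = R_f + β·MRP = 4.27% + 0.46 × 6.10% = 7.0760%
α = realised − required = 3.3175% − 7.0760% = -3.76%

-3.76%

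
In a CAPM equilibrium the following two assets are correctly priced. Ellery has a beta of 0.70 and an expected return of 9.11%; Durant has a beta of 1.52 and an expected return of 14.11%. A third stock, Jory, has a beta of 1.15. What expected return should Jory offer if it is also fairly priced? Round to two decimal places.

MRP (SML slope) = (14.11% − 9.11%) / (1.52 − 0.70) = 5.00% / 0.82 = 6.0976%
R_f (intercept) = 9.11% − 0.70 × 6.0976% = 4.8417%
E(R_Jory) = R_f + β × MRP = 4.8417% + 1.15 × 6.0976% = 11.85%

11.85%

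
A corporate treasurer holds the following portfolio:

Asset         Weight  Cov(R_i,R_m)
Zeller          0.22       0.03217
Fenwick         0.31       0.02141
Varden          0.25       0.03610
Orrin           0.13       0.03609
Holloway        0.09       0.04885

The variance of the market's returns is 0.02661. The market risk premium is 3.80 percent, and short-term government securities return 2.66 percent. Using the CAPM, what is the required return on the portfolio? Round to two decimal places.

7.21%

β_Zeller = 0.03217 / 0.02661 = 1.2089
β_Fenwick = 0.02141 / 0.02661 = 0.8046
β_Varden = 0.03610 / 0.02661 = 1.3566
β_Orrin = 0.03609 / 0.02661 = 1.3563
β_Holloway = 0.04885 / 0.02661 = 1.8358
β_P = Σ w_i β_i = 0.22×1.2089 + 0.31×0.8046 + 0.25×1.3566 + 0.13×1.3563 + 0.09×1.8358 = 1.1961
E(R_P) = R_f + β_P × MRP = 2.66% + 1.1961 × 3.80% = 7.21%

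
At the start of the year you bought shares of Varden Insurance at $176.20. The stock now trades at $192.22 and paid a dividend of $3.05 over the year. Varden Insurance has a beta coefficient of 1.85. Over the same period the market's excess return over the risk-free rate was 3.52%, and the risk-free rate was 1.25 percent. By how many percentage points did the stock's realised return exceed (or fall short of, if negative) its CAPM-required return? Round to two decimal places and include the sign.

+3.06%

Realised HPR = (P1 + D1 − P0) / P0 = (192.22 + 3.05 − 176.20) / 176.20 = 19.07 / 176.20 = 10.8229%
CAPM required = R_f + β·MRP = 1.25% + 1.85 × 3.52% = 7.7620%
α = realised − required = 10.8229% − 7.7620% = +3.06%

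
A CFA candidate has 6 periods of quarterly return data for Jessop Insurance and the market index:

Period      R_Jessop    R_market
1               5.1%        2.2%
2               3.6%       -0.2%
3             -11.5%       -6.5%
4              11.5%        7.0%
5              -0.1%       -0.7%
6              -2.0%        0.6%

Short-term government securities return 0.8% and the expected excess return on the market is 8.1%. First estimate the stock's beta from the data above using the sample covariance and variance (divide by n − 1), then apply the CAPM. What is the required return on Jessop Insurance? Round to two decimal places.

Mean R_i = (5.1 + 3.6 − 11.5 + 11.5 − 0.1 − 2.0) / 6 = 1.1000%
Mean R_m = (2.2 − 0.2 − 6.5 + 7.0 − 0.7 + 0.6) / 6 = 0.4000%
Σ(R_i − R̄_i)(R_m − R̄_m) = 161.9800  ⇒  Cov = 161.9800 / 5 = 32.3960
Σ(R_m − R̄_m)² = 96.0200  ⇒  Var(R_m) = 96.0200 / 5 = 19.2040
β = Cov / Var(R_m) = 32.3960 / 19.2040 = 1.6869
E(R) = R_f + β × MRP = 0.8% + 1.6869 × 8.1% = 14.46%

14.46%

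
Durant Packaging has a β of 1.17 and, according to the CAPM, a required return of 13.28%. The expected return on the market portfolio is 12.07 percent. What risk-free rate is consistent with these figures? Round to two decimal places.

E(R) = R_f + β(E(R_m) − R_f) = R_f(1 − β) + β·E(R_m)
13.28% = R_f × (1 − 1.17) + 1.17 × 12.07%
13.28% = R_f × -0.17 + 14.1219%
R_f = (13.28% − 14.1219%) / -0.17 = 4.95%

4.95%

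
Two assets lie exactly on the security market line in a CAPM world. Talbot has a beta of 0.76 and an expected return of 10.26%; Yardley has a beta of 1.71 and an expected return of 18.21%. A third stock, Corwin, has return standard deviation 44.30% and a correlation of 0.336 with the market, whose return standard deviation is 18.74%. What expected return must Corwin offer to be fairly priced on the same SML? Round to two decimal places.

MRP = (18.21% − 10.26%) / (1.71 − 0.76) = 8.3684%
R_f = 10.26% − 0.76 × 8.3684% = 3.9000%
β_Corwin = ρ·σ_i/σ_m = 0.336 × 44.30 / 18.74 = 0.7943
E(R_Corwin) = R_f + β × MRP = 3.9000% + 0.7943 × 8.3684% = 10.55%

10.55%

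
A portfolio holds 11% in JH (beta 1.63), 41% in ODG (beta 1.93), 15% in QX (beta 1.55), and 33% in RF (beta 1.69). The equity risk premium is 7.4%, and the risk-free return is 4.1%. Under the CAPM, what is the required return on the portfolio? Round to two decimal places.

β_P = Σ w_i β_i = 0.11×1.63 + 0.41×1.93 + 0.15×1.55 + 0.33×1.69 = 1.7608
E(R_P) = R_f + β_P × MRP = 4.1% + 1.7608 × 7.4% = 17.13%

17.13%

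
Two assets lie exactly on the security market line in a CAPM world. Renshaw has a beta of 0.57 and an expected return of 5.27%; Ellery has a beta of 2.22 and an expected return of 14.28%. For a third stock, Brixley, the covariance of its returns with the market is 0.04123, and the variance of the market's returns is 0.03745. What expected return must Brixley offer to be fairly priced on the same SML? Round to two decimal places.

MRP = (14.28% − 5.27%) / (2.22 − 0.57) = 5.4606%
R_f = 5.27% − 0.57 × 5.4606% = 2.1575%
β_Brixley = Cov / Var(R_m) = 0.04123 / 0.03745 = 1.1009
E(R_Brixley) = R_f + β × MRP = 2.1575% + 1.1009 × 5.4606% = 8.17%

8.17%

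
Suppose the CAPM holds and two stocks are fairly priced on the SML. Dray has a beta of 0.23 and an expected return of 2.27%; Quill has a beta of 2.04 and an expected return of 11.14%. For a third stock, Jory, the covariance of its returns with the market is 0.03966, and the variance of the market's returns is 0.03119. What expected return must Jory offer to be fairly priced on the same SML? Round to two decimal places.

7.37%

MRP = (11.14% − 2.27%) / (2.04 − 0.23) = 4.9006%
R_f = 2.27% − 0.23 × 4.9006% = 1.1429%
β_Jory = Cov / Var(R_m) = 0.03966 / 0.03119 = 1.2716
E(R_Jory) = R_f + β × MRP = 1.1429% + 1.2716 × 4.9006% = 7.37%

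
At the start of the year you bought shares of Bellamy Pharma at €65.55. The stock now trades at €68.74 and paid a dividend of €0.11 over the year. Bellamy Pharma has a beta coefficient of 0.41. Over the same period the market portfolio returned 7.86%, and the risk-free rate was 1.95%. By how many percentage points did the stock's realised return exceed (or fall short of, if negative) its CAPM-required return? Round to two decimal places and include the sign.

Realised HPR = (P1 + D1 − P0) / P0 = (68.74 + 0.11 − 65.55) / 65.55 = 3.30 / 65.55 = 5.0343%
MRP = 7.86% − 1.95% = 5.91%
CAPM required = R_f + β·MRP = 1.95% + 0.41 × 5.91% = 4.3731%
α = realised − required = 5.0343% − 4.3731% = +0.66%

+0.66%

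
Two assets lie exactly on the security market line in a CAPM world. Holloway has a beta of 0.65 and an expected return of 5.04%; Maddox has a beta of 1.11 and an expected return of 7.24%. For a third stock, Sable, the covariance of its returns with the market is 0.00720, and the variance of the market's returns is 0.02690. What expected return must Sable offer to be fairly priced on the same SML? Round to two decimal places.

MRP = (7.24% − 5.04%) / (1.11 − 0.65) = 4.7826%
R_f = 5.04% − 0.65 × 4.7826% = 1.9313%
β_Sable = Cov / Var(R_m) = 0.00720 / 0.02690 = 0.2677
E(R_Sable) = R_f + β × MRP = 1.9313% + 0.2677 × 4.7826% = 3.21%

3.21%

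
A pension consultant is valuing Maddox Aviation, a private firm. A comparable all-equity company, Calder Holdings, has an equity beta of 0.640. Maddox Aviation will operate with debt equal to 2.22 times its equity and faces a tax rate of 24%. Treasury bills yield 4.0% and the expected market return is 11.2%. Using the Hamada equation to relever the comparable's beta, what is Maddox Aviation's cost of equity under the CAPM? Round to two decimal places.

16.38%

β_L = β_U × [1 + (1 − t)(D/E)] = 0.640 × [1 + (1 − 0.24) × 2.22]
    = 0.640 × [1 + 0.76 × 2.22] = 0.640 × 2.6872 = 1.7198
MRP = 11.2% − 4.0% = 7.20%
E(R) = R_f + β_L × MRP = 4.0% + 1.7198 × 7.2% = 16.38%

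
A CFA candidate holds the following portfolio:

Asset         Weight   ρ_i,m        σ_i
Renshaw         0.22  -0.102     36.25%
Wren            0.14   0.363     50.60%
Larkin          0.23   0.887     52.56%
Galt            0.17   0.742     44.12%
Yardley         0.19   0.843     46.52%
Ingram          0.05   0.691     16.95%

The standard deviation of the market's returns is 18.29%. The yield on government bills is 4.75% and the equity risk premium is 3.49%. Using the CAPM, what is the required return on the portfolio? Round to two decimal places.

β_Renshaw = -0.102 × 36.25% / 18.29% = -0.2022
β_Wren = 0.363 × 50.60% / 18.29% = 1.0043
β_Larkin = 0.887 × 52.56% / 18.29% = 2.5490
β_Galt = 0.742 × 44.12% / 18.29% = 1.7899
β_Yardley = 0.843 × 46.52% / 18.29% = 2.1441
β_Ingram = 0.691 × 16.95% / 18.29% = 0.6404
β_P = Σ w_i β_i = 0.22×-0.2022 + 0.14×1.0043 + 0.23×2.5490 + 0.17×1.7899 + 0.19×2.1441 + 0.05×0.6404 = 1.4261
E(R_P) = R_f + β_P × MRP = 4.75% + 1.4261 × 3.49% = 9.73%

9.73%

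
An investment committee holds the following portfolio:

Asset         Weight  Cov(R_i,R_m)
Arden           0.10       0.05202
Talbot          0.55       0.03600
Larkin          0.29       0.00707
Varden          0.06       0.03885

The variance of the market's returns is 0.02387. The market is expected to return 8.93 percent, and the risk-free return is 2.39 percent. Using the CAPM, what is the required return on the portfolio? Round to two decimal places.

10.44%

β_Arden = 0.05202 / 0.02387 = 2.1793
β_Talbot = 0.03600 / 0.02387 = 1.5082
β_Larkin = 0.00707 / 0.02387 = 0.2962
β_Varden = 0.03885 / 0.02387 = 1.6276
β_P = Σ w_i β_i = 0.10×2.1793 + 0.55×1.5082 + 0.29×0.2962 + 0.06×1.6276 = 1.2310
MRP = 8.93% − 2.39% = 6.54%
E(R_P) = R_f + β_P × MRP = 2.39% + 1.2310 × 6.54% = 10.44%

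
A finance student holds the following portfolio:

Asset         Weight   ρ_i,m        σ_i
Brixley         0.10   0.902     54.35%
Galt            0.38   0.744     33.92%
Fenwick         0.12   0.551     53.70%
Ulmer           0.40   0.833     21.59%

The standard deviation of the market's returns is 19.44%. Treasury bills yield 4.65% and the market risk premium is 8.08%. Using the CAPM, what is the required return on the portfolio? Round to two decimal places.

15.14%

β_Brixley = 0.902 × 54.35% / 19.44% = 2.5218
β_Galt = 0.744 × 33.92% / 19.44% = 1.2982
β_Fenwick = 0.551 × 53.70% / 19.44% = 1.5221
β_Ulmer = 0.833 × 21.59% / 19.44% = 0.9251
β_P = Σ w_i β_i = 0.10×2.5218 + 0.38×1.2982 + 0.12×1.5221 + 0.40×0.9251 = 1.2982
E(R_P) = R_f + β_P × MRP = 4.65% + 1.2982 × 8.08% = 15.14%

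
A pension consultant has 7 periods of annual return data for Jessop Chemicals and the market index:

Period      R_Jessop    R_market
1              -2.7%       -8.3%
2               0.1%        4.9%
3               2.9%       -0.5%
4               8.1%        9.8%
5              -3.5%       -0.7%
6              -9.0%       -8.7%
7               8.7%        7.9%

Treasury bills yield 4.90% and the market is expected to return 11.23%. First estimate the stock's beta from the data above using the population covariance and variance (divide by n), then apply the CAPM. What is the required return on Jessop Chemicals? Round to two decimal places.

Mean R_i = (-2.7 + 0.1 + 2.9 + 8.1 − 3.5 − 9.0 + 8.7) / 7 = 0.6571%
Mean R_m = (-8.3 + 4.9 − 0.5 + 9.8 − 0.7 − 8.7 + 7.9) / 7 = 0.6286%
Σ(R_i − R̄_i)(R_m − R̄_m) = 247.4186  ⇒  Cov = 247.4186 / 7 = 35.3455
Σ(R_m − R̄_m)² = 325.0143  ⇒  Var(R_m) = 325.0143 / 7 = 46.4306
β = Cov / Var(R_m) = 35.3455 / 46.4306 = 0.7613
MRP = 11.23% − 4.90% = 6.33%
E(R) = R_f + β × MRP = 4.90% + 0.7613 × 6.33% = 9.72%

9.72%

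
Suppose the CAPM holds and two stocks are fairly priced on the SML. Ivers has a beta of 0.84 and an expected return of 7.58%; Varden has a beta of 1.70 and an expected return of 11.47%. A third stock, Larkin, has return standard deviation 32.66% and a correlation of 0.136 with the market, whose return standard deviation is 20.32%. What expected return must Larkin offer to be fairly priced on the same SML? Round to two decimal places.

4.77%

MRP = (11.47% − 7.58%) / (1.70 − 0.84) = 4.5233%
R_f = 7.58% − 0.84 × 4.5233% = 3.7804%
β_Larkin = ρ·σ_i/σ_m = 0.136 × 32.66 / 20.32 = 0.2186
E(R_Larkin) = R_f + β × MRP = 3.7804% + 0.2186 × 4.5233% = 4.77%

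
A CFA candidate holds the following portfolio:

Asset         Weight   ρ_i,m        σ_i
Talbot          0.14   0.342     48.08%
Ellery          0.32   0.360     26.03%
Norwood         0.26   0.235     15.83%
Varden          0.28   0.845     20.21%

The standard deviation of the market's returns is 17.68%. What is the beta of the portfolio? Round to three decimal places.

0.625

β_Talbot = 0.342 × 48.08% / 17.68% = 0.9301
β_Ellery = 0.360 × 26.03% / 17.68% = 0.5300
β_Norwood = 0.235 × 15.83% / 17.68% = 0.2104
β_Varden = 0.845 × 20.21% / 17.68% = 0.9659
β_P = Σ w_i β_i = 0.14×0.9301 + 0.32×0.5300 + 0.26×0.2104 + 0.28×0.9659 = 0.6250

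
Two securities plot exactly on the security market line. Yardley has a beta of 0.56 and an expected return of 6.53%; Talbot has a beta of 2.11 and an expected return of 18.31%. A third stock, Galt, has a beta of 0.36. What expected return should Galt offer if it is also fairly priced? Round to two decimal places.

5.01%

MRP (SML slope) = (18.31% − 6.53%) / (2.11 − 0.56) = 11.78% / 1.55 = 7.6000%
R_f (intercept) = 6.53% − 0.56 × 7.6000% = 2.2740%
E(R_Galt) = R_f + β × MRP = 2.2740% + 0.36 × 7.6000% = 5.01%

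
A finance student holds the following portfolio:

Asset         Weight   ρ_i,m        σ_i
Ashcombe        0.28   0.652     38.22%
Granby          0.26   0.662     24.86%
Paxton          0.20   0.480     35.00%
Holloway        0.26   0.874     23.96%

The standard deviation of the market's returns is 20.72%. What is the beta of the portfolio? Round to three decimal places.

β_Ashcombe = 0.652 × 38.22% / 20.72% = 1.2027
β_Granby = 0.662 × 24.86% / 20.72% = 0.7943
β_Paxton = 0.480 × 35.00% / 20.72% = 0.8108
β_Holloway = 0.874 × 23.96% / 20.72% = 1.0107
β_P = Σ w_i β_i = 0.28×1.2027 + 0.26×0.7943 + 0.20×0.8108 + 0.26×1.0107 = 0.9682

0.968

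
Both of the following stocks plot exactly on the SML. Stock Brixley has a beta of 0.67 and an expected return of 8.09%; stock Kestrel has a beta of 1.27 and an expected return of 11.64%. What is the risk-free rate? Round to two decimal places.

Both satisfy E(R) = R_f + β·MRP, so the slope of the SML is
MRP = (11.64% − 8.09%) / (1.27 − 0.67) = 3.55% / 0.60 = 5.9167%
R_f = E(R_Brixley) − β_Brixley·MRP = 8.09% − 0.67 × 5.9167% = 4.1258%

4.13%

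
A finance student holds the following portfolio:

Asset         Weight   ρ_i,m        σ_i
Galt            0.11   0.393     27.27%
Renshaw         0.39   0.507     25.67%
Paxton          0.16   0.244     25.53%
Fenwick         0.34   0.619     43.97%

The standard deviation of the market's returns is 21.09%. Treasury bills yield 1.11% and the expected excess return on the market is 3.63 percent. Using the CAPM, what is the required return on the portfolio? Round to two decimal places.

β_Galt = 0.393 × 27.27% / 21.09% = 0.5082
β_Renshaw = 0.507 × 25.67% / 21.09% = 0.6171
β_Paxton = 0.244 × 25.53% / 21.09% = 0.2954
β_Fenwick = 0.619 × 43.97% / 21.09% = 1.2905
β_P = Σ w_i β_i = 0.11×0.5082 + 0.39×0.6171 + 0.16×0.2954 + 0.34×1.2905 = 0.7826
E(R_P) = R_f + β_P × MRP = 1.11% + 0.7826 × 3.63% = 3.95%

3.95%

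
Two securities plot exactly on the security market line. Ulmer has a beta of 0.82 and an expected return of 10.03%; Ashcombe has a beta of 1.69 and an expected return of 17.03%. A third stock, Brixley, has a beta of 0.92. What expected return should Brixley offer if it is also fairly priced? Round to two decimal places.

MRP (SML slope) = (17.03% − 10.03%) / (1.69 − 0.82) = 7.00% / 0.87 = 8.0460%
R_f (intercept) = 10.03% − 0.82 × 8.0460% = 3.4323%
E(R_Brixley) = R_f + β × MRP = 3.4323% + 0.92 × 8.0460% = 10.83%

10.83%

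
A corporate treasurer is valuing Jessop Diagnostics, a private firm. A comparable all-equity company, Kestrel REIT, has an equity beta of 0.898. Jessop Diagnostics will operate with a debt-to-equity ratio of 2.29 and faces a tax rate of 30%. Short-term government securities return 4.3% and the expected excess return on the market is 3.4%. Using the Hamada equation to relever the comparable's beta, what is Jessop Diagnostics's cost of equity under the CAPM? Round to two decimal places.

12.25%

β_L = β_U × [1 + (1 − t)(D/E)] = 0.898 × [1 + (1 − 0.30) × 2.29]
    = 0.898 × [1 + 0.70 × 2.29] = 0.898 × 2.6030 = 2.3375
E(R) = R_f + β_L × MRP = 4.3% + 2.3375 × 3.4% = 12.25%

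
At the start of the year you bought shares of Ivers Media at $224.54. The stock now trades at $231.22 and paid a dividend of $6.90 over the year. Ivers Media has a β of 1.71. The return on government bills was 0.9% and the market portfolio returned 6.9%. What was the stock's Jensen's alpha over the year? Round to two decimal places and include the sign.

Realised HPR = (P1 + D1 − P0) / P0 = (231.22 + 6.90 − 224.54) / 224.54 = 13.58 / 224.54 = 6.0479%
MRP = 6.9% − 0.9% = 6.00%
CAPM required = R_f + β·MRP = 0.9% + 1.71 × 6.0% = 11.1600%
α = realised − required = 6.0479% − 11.1600% = -5.11%

-5.11%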